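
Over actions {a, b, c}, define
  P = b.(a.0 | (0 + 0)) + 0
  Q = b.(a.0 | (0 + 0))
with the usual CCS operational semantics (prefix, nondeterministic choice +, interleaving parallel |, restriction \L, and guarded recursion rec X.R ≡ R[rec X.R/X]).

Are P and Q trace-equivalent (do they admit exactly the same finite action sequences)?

YES

P's transition system — 3 states:
  m0 = b.(a.0 | (0 + 0)) + 0 → --b--▸ m1
  m1 = a.0 | (0 + 0) → --a--▸ m2
  m2 = 0 | (0 + 0) → ∅
Q's transition system — 3 states:
  n0 = b.(a.0 | (0 + 0)) → --b--▸ n1
  n1 = a.0 | (0 + 0) → --a--▸ n2
  n2 = 0 | (0 + 0) → ∅
Coarsest stable partition (strong bisimilarity classes):
  B0 = {m0, n0}
  B1 = {m1, n1}
  B2 = {m2, n2}
m0 ∈ B0, n0 ∈ B0 → same block
Bisimilar ⇒ trace-equivalent.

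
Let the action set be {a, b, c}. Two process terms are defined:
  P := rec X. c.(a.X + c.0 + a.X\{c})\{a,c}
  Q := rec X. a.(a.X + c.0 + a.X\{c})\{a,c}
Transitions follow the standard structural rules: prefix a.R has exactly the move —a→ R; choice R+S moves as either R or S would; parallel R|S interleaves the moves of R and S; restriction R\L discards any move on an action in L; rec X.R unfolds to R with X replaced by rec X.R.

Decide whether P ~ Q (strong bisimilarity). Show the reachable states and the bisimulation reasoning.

LTS(P): 2 reachable states
  p0 = rec X. c.(a.X + c.0 + a.X\{c})\{a,c} :: -c-> p1
  p1 = (a.(rec X. c.(a.X + c.0 + a.X\{c})\{a,c}) + c.0 + a.(rec X. c.(a.X + c.0 + a.X\{c})\{a,c})\{c})\{a,c} :: deadlocked
LTS(Q): 2 reachable states
  q0 = rec X. a.(a.X + c.0 + a.X\{c})\{a,c} :: -a-> q1
  q1 = (a.(rec X. a.(a.X + c.0 + a.X\{c})\{a,c}) + c.0 + a.(rec X. a.(a.X + c.0 + a.X\{c})\{a,c})\{c})\{a,c} :: deadlocked
Partition-refinement fixed point:
  B0 = {p0}
  B1 = {p1, q1}
  B2 = {q0}
p0 ∈ B0, q0 ∈ B2 → different blocks

NO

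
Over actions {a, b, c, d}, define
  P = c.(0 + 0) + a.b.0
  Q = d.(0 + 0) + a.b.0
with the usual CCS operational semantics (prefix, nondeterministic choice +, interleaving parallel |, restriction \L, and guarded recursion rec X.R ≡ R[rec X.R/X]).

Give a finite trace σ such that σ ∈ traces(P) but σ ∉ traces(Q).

c

P's transition system — 4 states:
  u0 = c.(0 + 0) + a.b.0 → ··a··> u1, ··c··> u2
  u1 = b.0 → ··b··> u3
  u2 = 0 + 0 → deadlocked
  u3 = 0 → deadlocked
Q's transition system — 4 states:
  v0 = d.(0 + 0) + a.b.0 → ··a··> v1, ··d··> v2
  v1 = b.0 → ··b··> v3
  v2 = 0 + 0 → deadlocked
  v3 = 0 → deadlocked
Executing c from P (initial set {u0}):
  step 1 (c): {u2}
  P completes σ.
Executing c from Q (initial set {v0}):
  step 1 (c): no successor for Q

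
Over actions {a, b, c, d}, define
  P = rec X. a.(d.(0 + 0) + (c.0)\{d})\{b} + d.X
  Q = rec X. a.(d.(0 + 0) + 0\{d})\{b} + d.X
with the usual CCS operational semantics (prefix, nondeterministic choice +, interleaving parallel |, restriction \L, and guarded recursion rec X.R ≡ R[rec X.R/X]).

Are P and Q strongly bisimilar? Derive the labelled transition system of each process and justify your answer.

Reachable graph of P (4 states):
  m0 = rec X. a.(d.(0 + 0) + (c.0)\{d})\{b} + d.X has moves =a=> m1, =d=> m0
  m1 = (d.(0 + 0) + (c.0)\{d})\{b} has moves =c=> m2, =d=> m3
  m2 = 0\{d}\{b} has moves stopped
  m3 = (0 + 0)\{b} has moves stopped
Reachable graph of Q (3 states):
  n0 = rec X. a.(d.(0 + 0) + 0\{d})\{b} + d.X has moves =a=> n1, =d=> n0
  n1 = (d.(0 + 0) + 0\{d})\{b} has moves =d=> n2
  n2 = (0 + 0)\{b} has moves stopped
Bisimilarity quotient blocks:
  B0 = {m0}
  B1 = {m1}
  B2 = {m2, m3, n2}
  B3 = {n0}
  B4 = {n1}
m0 ∈ B0, n0 ∈ B3 → different blocks

not bisimilar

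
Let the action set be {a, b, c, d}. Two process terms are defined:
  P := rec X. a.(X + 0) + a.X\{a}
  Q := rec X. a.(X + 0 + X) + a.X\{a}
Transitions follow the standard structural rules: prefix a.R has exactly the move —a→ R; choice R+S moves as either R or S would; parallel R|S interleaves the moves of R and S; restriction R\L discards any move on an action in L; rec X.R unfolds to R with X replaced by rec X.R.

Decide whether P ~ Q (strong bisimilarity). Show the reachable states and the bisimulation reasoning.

Reachable graph of P (3 states):
  s0 = rec X. a.(X + 0) + a.X\{a} → --a--▸ s1, --a--▸ s2
  s1 = (rec X. a.(X + 0) + a.X\{a}) + 0 → --a--▸ s1, --a--▸ s2
  s2 = (rec X. a.(X + 0) + a.X\{a})\{a} → stopped
Reachable graph of Q (3 states):
  t0 = rec X. a.(X + 0 + X) + a.X\{a} → --a--▸ t1, --a--▸ t2
  t1 = (rec X. a.(X + 0 + X) + a.X\{a}) + 0 + (rec X. a.(X + 0 + X) + a.X\{a}) → --a--▸ t1, --a--▸ t2
  t2 = (rec X. a.(X + 0 + X) + a.X\{a})\{a} → stopped
Partition-refinement fixed point:
  B0 = {s0, s1, t0, t1}
  B1 = {s2, t2}
s0 ∈ B0, t0 ∈ B0 → same block

bisimilar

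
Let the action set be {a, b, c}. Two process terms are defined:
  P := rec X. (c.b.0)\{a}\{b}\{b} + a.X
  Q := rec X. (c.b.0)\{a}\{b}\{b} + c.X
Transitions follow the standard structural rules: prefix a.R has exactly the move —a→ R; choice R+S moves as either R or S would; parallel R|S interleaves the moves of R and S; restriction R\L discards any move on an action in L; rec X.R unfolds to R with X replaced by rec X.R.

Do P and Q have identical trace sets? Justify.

LTS(P): 2 reachable states
  s0 = rec X. (c.b.0)\{a}\{b}\{b} + a.X | ··a··> s0, ··c··> s1
  s1 = (b.0)\{a}\{b}\{b} | stopped
LTS(Q): 2 reachable states
  t0 = rec X. (c.b.0)\{a}\{b}\{b} + c.X | ··c··> t0, ··c··> t1
  t1 = (b.0)\{a}\{b}\{b} | stopped
Executing a from P (initial set {s0}):
  after a @ step 1: {s0}
  — P admits the full trace.
Executing a from Q (initial set {t0}):
  after a @ step 1: ∅ (Q stuck)

traces(P) ≠ traces(Q) — witness ⟨a⟩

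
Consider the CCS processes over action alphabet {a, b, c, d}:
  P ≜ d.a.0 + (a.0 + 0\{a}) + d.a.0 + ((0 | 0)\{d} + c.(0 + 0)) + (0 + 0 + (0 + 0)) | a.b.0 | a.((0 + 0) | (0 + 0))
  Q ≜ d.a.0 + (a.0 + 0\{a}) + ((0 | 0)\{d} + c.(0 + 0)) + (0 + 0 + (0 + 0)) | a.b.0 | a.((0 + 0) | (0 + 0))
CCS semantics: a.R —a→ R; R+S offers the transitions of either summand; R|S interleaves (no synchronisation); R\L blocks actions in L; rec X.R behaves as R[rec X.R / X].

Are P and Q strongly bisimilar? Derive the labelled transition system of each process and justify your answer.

P ~ Q

Reachable graph of P (9 states):
  p0 = d.a.0 + (a.0 + 0\{a}) + d.a.0 + ((0 | 0)\{d} + c.(0 + 0)) + (0 + 0 + (0 + 0)) | a.b.0 | a.((0 + 0) | (0 + 0)) → --a--▸ p1, --a--▸ p2, --a--▸ p3, --c--▸ p4, --d--▸ p5
  p1 = (0 + 0 + (0 + 0)) | a.b.0 | ((0 + 0) | (0 + 0)) → --a--▸ p6
  p2 = (0 + 0 + (0 + 0)) | b.0 | a.((0 + 0) | (0 + 0)) → --a--▸ p6, --b--▸ p7
  p3 = 0 → deadlocked
  p4 = 0 + 0 → deadlocked
  p5 = a.0 → --a--▸ p3
  p6 = (0 + 0 + (0 + 0)) | b.0 | ((0 + 0) | (0 + 0)) → --b--▸ p8
  p7 = (0 + 0 + (0 + 0)) | 0 | a.((0 + 0) | (0 + 0)) → --a--▸ p8
  p8 = (0 + 0 + (0 + 0)) | 0 | ((0 + 0) | (0 + 0)) → deadlocked
Reachable graph of Q (9 states):
  q0 = d.a.0 + (a.0 + 0\{a}) + ((0 | 0)\{d} + c.(0 + 0)) + (0 + 0 + (0 + 0)) | a.b.0 | a.((0 + 0) | (0 + 0)) → --a--▸ q1, --a--▸ q2, --a--▸ q3, --c--▸ q4, --d--▸ q5
  q1 = (0 + 0 + (0 + 0)) | a.b.0 | ((0 + 0) | (0 + 0)) → --a--▸ q6
  q2 = (0 + 0 + (0 + 0)) | b.0 | a.((0 + 0) | (0 + 0)) → --a--▸ q6, --b--▸ q7
  q3 = 0 → deadlocked
  q4 = 0 + 0 → deadlocked
  q5 = a.0 → --a--▸ q3
  q6 = (0 + 0 + (0 + 0)) | b.0 | ((0 + 0) | (0 + 0)) → --b--▸ q8
  q7 = (0 + 0 + (0 + 0)) | 0 | a.((0 + 0) | (0 + 0)) → --a--▸ q8
  q8 = (0 + 0 + (0 + 0)) | 0 | ((0 + 0) | (0 + 0)) → deadlocked
Bisimilarity quotient blocks:
  B0 = {p0, q0}
  B1 = {p3, p4, p8, q3, q4, q8}
  B2 = {p1, q1}
  B3 = {p6, q6}
  B4 = {p5, p7, q5, q7}
  B5 = {p2, q2}
p0 ∈ B0, q0 ∈ B0 → same block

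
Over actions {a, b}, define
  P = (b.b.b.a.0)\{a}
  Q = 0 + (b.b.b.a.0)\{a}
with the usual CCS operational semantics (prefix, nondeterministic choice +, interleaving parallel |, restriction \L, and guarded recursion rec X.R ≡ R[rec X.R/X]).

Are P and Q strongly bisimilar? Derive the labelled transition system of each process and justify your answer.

P ~ Q

P's transition system — 4 states:
  u0 = (b.b.b.a.0)\{a} → —b→ u1
  u1 = (b.b.a.0)\{a} → —b→ u2
  u2 = (b.a.0)\{a} → —b→ u3
  u3 = (a.0)\{a} → deadlocked
Q's transition system — 4 states:
  v0 = 0 + (b.b.b.a.0)\{a} → —b→ v1
  v1 = (b.b.a.0)\{a} → —b→ v2
  v2 = (b.a.0)\{a} → —b→ v3
  v3 = (a.0)\{a} → deadlocked
Partition-refinement fixed point:
  B0 = {u0, v0}
  B1 = {u1, v1}
  B2 = {u2, v2}
  B3 = {u3, v3}
u0 ∈ B0, v0 ∈ B0 → same block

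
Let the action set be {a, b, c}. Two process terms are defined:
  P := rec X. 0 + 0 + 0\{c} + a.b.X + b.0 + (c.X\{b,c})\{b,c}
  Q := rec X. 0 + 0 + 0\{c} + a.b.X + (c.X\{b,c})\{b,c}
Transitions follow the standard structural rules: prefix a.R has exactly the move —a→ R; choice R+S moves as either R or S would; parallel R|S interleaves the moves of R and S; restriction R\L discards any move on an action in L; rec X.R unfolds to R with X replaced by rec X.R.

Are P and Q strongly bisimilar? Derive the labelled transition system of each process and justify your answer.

not bisimilar

Reachable graph of P (3 states):
  m0 = rec X. 0 + 0 + 0\{c} + a.b.X + b.0 + (c.X\{b,c})\{b,c} has moves --a--▸ m1, --b--▸ m2
  m1 = b.(rec X. 0 + 0 + 0\{c} + a.b.X + b.0 + (c.X\{b,c})\{b,c}) has moves --b--▸ m0
  m2 = 0 has moves ∅
Reachable graph of Q (2 states):
  n0 = rec X. 0 + 0 + 0\{c} + a.b.X + (c.X\{b,c})\{b,c} has moves --a--▸ n1
  n1 = b.(rec X. 0 + 0 + 0\{c} + a.b.X + (c.X\{b,c})\{b,c}) has moves --b--▸ n0
Coarsest stable partition (strong bisimilarity classes):
  B0 = {m0}
  B1 = {m1}
  B2 = {m2}
  B3 = {n0}
  B4 = {n1}
m0 ∈ B0, n0 ∈ B3 → different blocks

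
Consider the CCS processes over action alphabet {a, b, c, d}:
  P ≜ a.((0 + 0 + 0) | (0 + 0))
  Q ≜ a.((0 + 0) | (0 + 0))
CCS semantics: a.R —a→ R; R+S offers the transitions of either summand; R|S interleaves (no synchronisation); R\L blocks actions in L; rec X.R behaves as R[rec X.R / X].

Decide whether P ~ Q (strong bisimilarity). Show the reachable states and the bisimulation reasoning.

P ~ Q

LTS(P): 2 reachable states
  p0 = a.((0 + 0 + 0) | (0 + 0)) | =a=> p1
  p1 = (0 + 0 + 0) | (0 + 0) | stopped
LTS(Q): 2 reachable states
  q0 = a.((0 + 0) | (0 + 0)) | =a=> q1
  q1 = (0 + 0) | (0 + 0) | stopped
Coarsest stable partition (strong bisimilarity classes):
  B0 = {p0, q0}
  B1 = {p1, q1}
p0 ∈ B0, q0 ∈ B0 → same block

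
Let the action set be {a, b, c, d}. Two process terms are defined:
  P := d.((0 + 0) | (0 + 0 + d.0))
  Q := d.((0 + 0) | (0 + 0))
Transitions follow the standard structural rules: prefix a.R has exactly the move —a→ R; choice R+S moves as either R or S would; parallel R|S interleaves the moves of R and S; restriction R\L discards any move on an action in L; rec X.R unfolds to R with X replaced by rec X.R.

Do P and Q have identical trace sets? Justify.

P's transition system — 3 states:
  u0 = d.((0 + 0) | (0 + 0 + d.0)) ⊢ =d=> u1
  u1 = (0 + 0) | (0 + 0 + d.0) ⊢ =d=> u2
  u2 = (0 + 0) | 0 ⊢ (no moves)
Q's transition system — 2 states:
  v0 = d.((0 + 0) | (0 + 0)) ⊢ =d=> v1
  v1 = (0 + 0) | (0 + 0) ⊢ (no moves)
Trace ⟨dd⟩ through P, begin at {u0}:
  step 1 (d): {u1}
  step 2 (d): {u2}
  P completes σ.
Trace ⟨dd⟩ through Q, begin at {v0}:
  step 1 (d): {v1}
  step 2 (d): ∅  — Q cannot continue

trace-distinct — witness ⟨dd⟩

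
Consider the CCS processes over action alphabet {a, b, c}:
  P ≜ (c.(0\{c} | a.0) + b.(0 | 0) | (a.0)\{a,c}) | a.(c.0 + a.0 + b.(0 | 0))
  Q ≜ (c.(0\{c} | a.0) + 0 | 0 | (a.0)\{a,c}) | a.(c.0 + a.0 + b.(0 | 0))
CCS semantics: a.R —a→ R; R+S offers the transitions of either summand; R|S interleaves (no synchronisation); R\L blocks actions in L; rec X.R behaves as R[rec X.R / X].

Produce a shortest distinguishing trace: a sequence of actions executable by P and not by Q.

LTS(P): 16 reachable states
  u0 = (c.(0\{c} | a.0) + b.(0 | 0) | (a.0)\{a,c}) | a.(c.0 + a.0 + b.(0 | 0)) ⊢ —a→ u1, —b→ u2, —c→ u3
  u1 = (c.(0\{c} | a.0) + b.(0 | 0) | (a.0)\{a,c}) | (c.0 + a.0 + b.(0 | 0)) ⊢ —a→ u4, —b→ u5, —b→ u6, —c→ u4, —c→ u7
  u2 = 0 | 0 | (a.0)\{a,c} | a.(c.0 + a.0 + b.(0 | 0)) ⊢ —a→ u6
  u3 = 0\{c} | a.0 | a.(c.0 + a.0 + b.(0 | 0)) ⊢ —a→ u7, —a→ u8
  u4 = (c.(0\{c} | a.0) + b.(0 | 0) | (a.0)\{a,c}) | 0 ⊢ —b→ u9, —c→ u10
  u5 = (c.(0\{c} | a.0) + b.(0 | 0) | (a.0)\{a,c}) | (0 | 0) ⊢ —b→ u11, —c→ u12
  u6 = 0 | 0 | (a.0)\{a,c} | (c.0 + a.0 + b.(0 | 0)) ⊢ —a→ u9, —b→ u11, —c→ u9
  u7 = 0\{c} | a.0 | (c.0 + a.0 + b.(0 | 0)) ⊢ —a→ u10, —a→ u13, —b→ u12, —c→ u10
  u8 = 0\{c} | 0 | a.(c.0 + a.0 + b.(0 | 0)) ⊢ —a→ u13
  u9 = 0 | 0 | (a.0)\{a,c} | 0 ⊢ deadlocked
  u10 = 0\{c} | a.0 | 0 ⊢ —a→ u14
  u11 = 0 | 0 | (a.0)\{a,c} | (0 | 0) ⊢ deadlocked
  u12 = 0\{c} | a.0 | (0 | 0) ⊢ —a→ u15
  u13 = 0\{c} | 0 | (c.0 + a.0 + b.(0 | 0)) ⊢ —a→ u14, —b→ u15, —c→ u14
  u14 = 0\{c} | 0 | 0 ⊢ deadlocked
  u15 = 0\{c} | 0 | (0 | 0) ⊢ deadlocked
LTS(Q): 12 reachable states
  v0 = (c.(0\{c} | a.0) + 0 | 0 | (a.0)\{a,c}) | a.(c.0 + a.0 + b.(0 | 0)) ⊢ —a→ v1, —c→ v2
  v1 = (c.(0\{c} | a.0) + 0 | 0 | (a.0)\{a,c}) | (c.0 + a.0 + b.(0 | 0)) ⊢ —a→ v3, —b→ v4, —c→ v3, —c→ v5
  v2 = 0\{c} | a.0 | a.(c.0 + a.0 + b.(0 | 0)) ⊢ —a→ v5, —a→ v6
  v3 = (c.(0\{c} | a.0) + 0 | 0 | (a.0)\{a,c}) | 0 ⊢ —c→ v7
  v4 = (c.(0\{c} | a.0) + 0 | 0 | (a.0)\{a,c}) | (0 | 0) ⊢ —c→ v8
  v5 = 0\{c} | a.0 | (c.0 + a.0 + b.(0 | 0)) ⊢ —a→ v7, —a→ v9, —b→ v8, —c→ v7
  v6 = 0\{c} | 0 | a.(c.0 + a.0 + b.(0 | 0)) ⊢ —a→ v9
  v7 = 0\{c} | a.0 | 0 ⊢ —a→ v10
  v8 = 0\{c} | a.0 | (0 | 0) ⊢ —a→ v11
  v9 = 0\{c} | 0 | (c.0 + a.0 + b.(0 | 0)) ⊢ —a→ v10, —b→ v11, —c→ v10
  v10 = 0\{c} | 0 | 0 ⊢ deadlocked
  v11 = 0\{c} | 0 | (0 | 0) ⊢ deadlocked
Run σ = ⟨b⟩ on P: start {u0}
  [1] b ⇒ {u2}
  ✓ P
Run σ = ⟨b⟩ on Q: start {v0}
  [1] b ⇒ no successor for Q

b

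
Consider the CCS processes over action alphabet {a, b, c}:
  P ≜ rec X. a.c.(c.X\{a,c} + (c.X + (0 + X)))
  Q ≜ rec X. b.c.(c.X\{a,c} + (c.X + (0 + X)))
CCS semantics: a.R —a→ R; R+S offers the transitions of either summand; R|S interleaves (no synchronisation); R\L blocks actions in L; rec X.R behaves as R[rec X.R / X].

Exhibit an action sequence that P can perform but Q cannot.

P's transition system — 4 states:
  s0 = rec X. a.c.(c.X\{a,c} + (c.X + (0 + X))) ⊢ -a-> s1
  s1 = c.(c.(rec X. a.c.(c.X\{a,c} + (c.X + (0 + X))))\{a,c} + (c.(rec X. a.c.(c.X\{a,c} + (c.X + (0 + X)))) + (0 + (rec X. a.c.(c.X\{a,c} + (c.X + (0 + X))))))) ⊢ -c-> s2
  s2 = c.(rec X. a.c.(c.X\{a,c} + (c.X + (0 + X))))\{a,c} + (c.(rec X. a.c.(c.X\{a,c} + (c.X + (0 + X)))) + (0 + (rec X. a.c.(c.X\{a,c} + (c.X + (0 + X)))))) ⊢ -a-> s1, -c-> s0, -c-> s3
  s3 = (rec X. a.c.(c.X\{a,c} + (c.X + (0 + X))))\{a,c} ⊢ (no moves)
Q's transition system — 5 states:
  t0 = rec X. b.c.(c.X\{a,c} + (c.X + (0 + X))) ⊢ -b-> t1
  t1 = c.(c.(rec X. b.c.(c.X\{a,c} + (c.X + (0 + X))))\{a,c} + (c.(rec X. b.c.(c.X\{a,c} + (c.X + (0 + X)))) + (0 + (rec X. b.c.(c.X\{a,c} + (c.X + (0 + X))))))) ⊢ -c-> t2
  t2 = c.(rec X. b.c.(c.X\{a,c} + (c.X + (0 + X))))\{a,c} + (c.(rec X. b.c.(c.X\{a,c} + (c.X + (0 + X)))) + (0 + (rec X. b.c.(c.X\{a,c} + (c.X + (0 + X)))))) ⊢ -b-> t1, -c-> t0, -c-> t3
  t3 = (rec X. b.c.(c.X\{a,c} + (c.X + (0 + X))))\{a,c} ⊢ -b-> t4
  t4 = (c.(c.(rec X. b.c.(c.X\{a,c} + (c.X + (0 + X))))\{a,c} + (c.(rec X. b.c.(c.X\{a,c} + (c.X + (0 + X)))) + (0 + (rec X. b.c.(c.X\{a,c} + (c.X + (0 + X))))))))\{a,c} ⊢ (no moves)
Trace ⟨a⟩ through P, begin at {s0}:
  step 1 (a): {s1}
  ✓ P
Trace ⟨a⟩ through Q, begin at {t0}:
  step 1 (a): ∅ (Q stuck)

a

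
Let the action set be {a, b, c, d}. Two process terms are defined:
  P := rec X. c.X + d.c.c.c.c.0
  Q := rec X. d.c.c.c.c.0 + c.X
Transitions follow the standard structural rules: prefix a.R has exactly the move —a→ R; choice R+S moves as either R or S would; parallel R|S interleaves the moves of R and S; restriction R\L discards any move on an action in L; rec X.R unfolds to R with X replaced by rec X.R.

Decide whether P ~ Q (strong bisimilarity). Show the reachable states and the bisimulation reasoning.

YES

LTS(P): 6 reachable states
  s0 = rec X. c.X + d.c.c.c.c.0 | -c-> s0, -d-> s1
  s1 = c.c.c.c.0 | -c-> s2
  s2 = c.c.c.0 | -c-> s3
  s3 = c.c.0 | -c-> s4
  s4 = c.0 | -c-> s5
  s5 = 0 | ·
LTS(Q): 6 reachable states
  t0 = rec X. d.c.c.c.c.0 + c.X | -c-> t0, -d-> t1
  t1 = c.c.c.c.0 | -c-> t2
  t2 = c.c.c.0 | -c-> t3
  t3 = c.c.0 | -c-> t4
  t4 = c.0 | -c-> t5
  t5 = 0 | ·
Coarsest stable partition (strong bisimilarity classes):
  B0 = {s0, t0}
  B1 = {s1, t1}
  B2 = {s2, t2}
  B3 = {s3, t3}
  B4 = {s4, t4}
  B5 = {s5, t5}
s0 ∈ B0, t0 ∈ B0 → same block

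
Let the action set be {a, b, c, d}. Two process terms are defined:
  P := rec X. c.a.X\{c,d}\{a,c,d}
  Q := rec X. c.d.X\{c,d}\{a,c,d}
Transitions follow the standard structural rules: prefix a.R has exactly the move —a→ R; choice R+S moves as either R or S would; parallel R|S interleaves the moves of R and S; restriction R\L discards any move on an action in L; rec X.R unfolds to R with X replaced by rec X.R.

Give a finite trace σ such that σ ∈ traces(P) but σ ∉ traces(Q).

ca

LTS(P): 3 reachable states
  s0 = rec X. c.a.X\{c,d}\{a,c,d} | --c--▸ s1
  s1 = a.(rec X. c.a.X\{c,d}\{a,c,d})\{c,d}\{a,c,d} | --a--▸ s2
  s2 = (rec X. c.a.X\{c,d}\{a,c,d})\{c,d}\{a,c,d} | stopped
LTS(Q): 3 reachable states
  t0 = rec X. c.d.X\{c,d}\{a,c,d} | --c--▸ t1
  t1 = d.(rec X. c.d.X\{c,d}\{a,c,d})\{c,d}\{a,c,d} | --d--▸ t2
  t2 = (rec X. c.d.X\{c,d}\{a,c,d})\{c,d}\{a,c,d} | stopped
Executing ca from P (initial set {s0}):
  after c @ step 1: {s1}
  after a @ step 2: {s2}
  ✓ P
Executing ca from Q (initial set {t0}):
  after c @ step 1: {t1}
  after a @ step 2: ∅  — Q cannot continue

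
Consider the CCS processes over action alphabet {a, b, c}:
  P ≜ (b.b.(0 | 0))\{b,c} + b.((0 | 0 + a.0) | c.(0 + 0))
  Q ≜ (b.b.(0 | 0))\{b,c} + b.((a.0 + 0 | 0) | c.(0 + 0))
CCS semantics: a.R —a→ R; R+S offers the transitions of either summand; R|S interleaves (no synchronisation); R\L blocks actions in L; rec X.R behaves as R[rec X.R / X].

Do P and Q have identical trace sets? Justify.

Reachable graph of P (5 states):
  p0 = (b.b.(0 | 0))\{b,c} + b.((0 | 0 + a.0) | c.(0 + 0)) :: —b→ p1
  p1 = (0 | 0 + a.0) | c.(0 + 0) :: —a→ p2, —c→ p3
  p2 = 0 | c.(0 + 0) :: —c→ p4
  p3 = (0 | 0 + a.0) | (0 + 0) :: —a→ p4
  p4 = 0 | (0 + 0) :: ∅
Reachable graph of Q (5 states):
  q0 = (b.b.(0 | 0))\{b,c} + b.((a.0 + 0 | 0) | c.(0 + 0)) :: —b→ q1
  q1 = (a.0 + 0 | 0) | c.(0 + 0) :: —a→ q2, —c→ q3
  q2 = 0 | c.(0 + 0) :: —c→ q4
  q3 = (a.0 + 0 | 0) | (0 + 0) :: —a→ q4
  q4 = 0 | (0 + 0) :: ∅
Partition-refinement fixed point:
  B0 = {p0, q0}
  B1 = {p1, q1}
  B2 = {p3, q3}
  B3 = {p4, q4}
  B4 = {p2, q2}
p0 ∈ B0, q0 ∈ B0 → same block
Bisimilar ⇒ trace-equivalent.

YES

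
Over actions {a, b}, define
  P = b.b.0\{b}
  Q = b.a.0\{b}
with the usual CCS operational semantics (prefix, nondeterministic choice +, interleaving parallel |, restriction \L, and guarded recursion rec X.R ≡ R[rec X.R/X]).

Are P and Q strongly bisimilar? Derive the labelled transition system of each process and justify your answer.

LTS(P): 3 reachable states
  u0 = b.b.0\{b} | -b-> u1
  u1 = b.0\{b} | -b-> u2
  u2 = 0\{b} | deadlocked
LTS(Q): 3 reachable states
  v0 = b.a.0\{b} | -b-> v1
  v1 = a.0\{b} | -a-> v2
  v2 = 0\{b} | deadlocked
Partition-refinement fixed point:
  B0 = {u0}
  B1 = {u1}
  B2 = {u2, v2}
  B3 = {v0}
  B4 = {v1}
u0 ∈ B0, v0 ∈ B3 → different blocks

not bisimilar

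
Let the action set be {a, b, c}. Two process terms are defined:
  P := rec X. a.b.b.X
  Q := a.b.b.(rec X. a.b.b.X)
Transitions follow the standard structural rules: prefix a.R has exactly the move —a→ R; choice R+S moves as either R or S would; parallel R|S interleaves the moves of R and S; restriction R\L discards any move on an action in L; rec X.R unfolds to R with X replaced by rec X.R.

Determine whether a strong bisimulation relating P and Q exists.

YES

LTS(P): 3 reachable states
  u0 = rec X. a.b.b.X has moves --a--▸ u1
  u1 = b.b.(rec X. a.b.b.X) has moves --b--▸ u2
  u2 = b.(rec X. a.b.b.X) has moves --b--▸ u0
LTS(Q): 4 reachable states
  v0 = a.b.b.(rec X. a.b.b.X) has moves --a--▸ v1
  v1 = b.b.(rec X. a.b.b.X) has moves --b--▸ v2
  v2 = b.(rec X. a.b.b.X) has moves --b--▸ v3
  v3 = rec X. a.b.b.X has moves --a--▸ v1
Coarsest stable partition (strong bisimilarity classes):
  B0 = {u0, v0, v3}
  B1 = {u1, v1}
  B2 = {u2, v2}
u0 ∈ B0, v0 ∈ B0 → same block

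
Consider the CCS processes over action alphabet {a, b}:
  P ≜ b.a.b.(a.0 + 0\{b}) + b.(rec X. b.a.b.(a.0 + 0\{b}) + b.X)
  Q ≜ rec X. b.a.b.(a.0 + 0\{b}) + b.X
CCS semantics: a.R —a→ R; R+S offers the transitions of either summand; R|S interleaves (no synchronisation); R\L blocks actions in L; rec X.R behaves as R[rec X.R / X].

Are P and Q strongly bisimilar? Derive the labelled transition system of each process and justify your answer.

Reachable graph of P (6 states):
  s0 = b.a.b.(a.0 + 0\{b}) + b.(rec X. b.a.b.(a.0 + 0\{b}) + b.X) | ··b··> s1, ··b··> s2
  s1 = a.b.(a.0 + 0\{b}) | ··a··> s3
  s2 = rec X. b.a.b.(a.0 + 0\{b}) + b.X | ··b··> s1, ··b··> s2
  s3 = b.(a.0 + 0\{b}) | ··b··> s4
  s4 = a.0 + 0\{b} | ··a··> s5
  s5 = 0 | (no moves)
Reachable graph of Q (5 states):
  t0 = rec X. b.a.b.(a.0 + 0\{b}) + b.X | ··b··> t0, ··b··> t1
  t1 = a.b.(a.0 + 0\{b}) | ··a··> t2
  t2 = b.(a.0 + 0\{b}) | ··b··> t3
  t3 = a.0 + 0\{b} | ··a··> t4
  t4 = 0 | (no moves)
Coarsest stable partition (strong bisimilarity classes):
  B0 = {s0, s2, t0}
  B1 = {s1, t1}
  B2 = {s3, t2}
  B3 = {s4, t3}
  B4 = {s5, t4}
s0 ∈ B0, t0 ∈ B0 → same block

bisimilar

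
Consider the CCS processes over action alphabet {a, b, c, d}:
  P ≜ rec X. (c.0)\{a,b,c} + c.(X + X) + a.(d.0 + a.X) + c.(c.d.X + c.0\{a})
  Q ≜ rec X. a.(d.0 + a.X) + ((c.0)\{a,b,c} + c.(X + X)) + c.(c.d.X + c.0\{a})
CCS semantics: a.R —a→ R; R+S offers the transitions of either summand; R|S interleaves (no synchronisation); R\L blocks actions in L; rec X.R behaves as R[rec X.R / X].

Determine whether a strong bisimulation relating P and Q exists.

P ~ Q

P's transition system — 7 states:
  u0 = rec X. (c.0)\{a,b,c} + c.(X + X) + a.(d.0 + a.X) + c.(c.d.X + c.0\{a}) has moves --a--▸ u1, --c--▸ u2, --c--▸ u3
  u1 = d.0 + a.(rec X. (c.0)\{a,b,c} + c.(X + X) + a.(d.0 + a.X) + c.(c.d.X + c.0\{a})) has moves --a--▸ u0, --d--▸ u4
  u2 = (rec X. (c.0)\{a,b,c} + c.(X + X) + a.(d.0 + a.X) + c.(c.d.X + c.0\{a})) + (rec X. (c.0)\{a,b,c} + c.(X + X) + a.(d.0 + a.X) + c.(c.d.X + c.0\{a})) has moves --a--▸ u1, --c--▸ u2, --c--▸ u3
  u3 = c.d.(rec X. (c.0)\{a,b,c} + c.(X + X) + a.(d.0 + a.X) + c.(c.d.X + c.0\{a})) + c.0\{a} has moves --c--▸ u5, --c--▸ u6
  u4 = 0 has moves ·
  u5 = 0\{a} has moves ·
  u6 = d.(rec X. (c.0)\{a,b,c} + c.(X + X) + a.(d.0 + a.X) + c.(c.d.X + c.0\{a})) has moves --d--▸ u0
Q's transition system — 7 states:
  v0 = rec X. a.(d.0 + a.X) + ((c.0)\{a,b,c} + c.(X + X)) + c.(c.d.X + c.0\{a}) has moves --a--▸ v1, --c--▸ v2, --c--▸ v3
  v1 = d.0 + a.(rec X. a.(d.0 + a.X) + ((c.0)\{a,b,c} + c.(X + X)) + c.(c.d.X + c.0\{a})) has moves --a--▸ v0, --d--▸ v4
  v2 = (rec X. a.(d.0 + a.X) + ((c.0)\{a,b,c} + c.(X + X)) + c.(c.d.X + c.0\{a})) + (rec X. a.(d.0 + a.X) + ((c.0)\{a,b,c} + c.(X + X)) + c.(c.d.X + c.0\{a})) has moves --a--▸ v1, --c--▸ v2, --c--▸ v3
  v3 = c.d.(rec X. a.(d.0 + a.X) + ((c.0)\{a,b,c} + c.(X + X)) + c.(c.d.X + c.0\{a})) + c.0\{a} has moves --c--▸ v5, --c--▸ v6
  v4 = 0 has moves ·
  v5 = 0\{a} has moves ·
  v6 = d.(rec X. a.(d.0 + a.X) + ((c.0)\{a,b,c} + c.(X + X)) + c.(c.d.X + c.0\{a})) has moves --d--▸ v0
Partition-refinement fixed point:
  B0 = {u0, u2, v0, v2}
  B1 = {u3, v3}
  B2 = {u4, u5, v4, v5}
  B3 = {u6, v6}
  B4 = {u1, v1}
u0 ∈ B0, v0 ∈ B0 → same block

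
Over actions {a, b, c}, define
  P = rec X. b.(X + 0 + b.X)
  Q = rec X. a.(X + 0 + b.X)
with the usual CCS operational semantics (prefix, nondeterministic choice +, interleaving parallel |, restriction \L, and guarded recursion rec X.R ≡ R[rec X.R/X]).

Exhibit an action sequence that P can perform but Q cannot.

b

LTS(P): 2 reachable states
  s0 = rec X. b.(X + 0 + b.X) :: =b=> s1
  s1 = (rec X. b.(X + 0 + b.X)) + 0 + b.(rec X. b.(X + 0 + b.X)) :: =b=> s0, =b=> s1
LTS(Q): 2 reachable states
  t0 = rec X. a.(X + 0 + b.X) :: =a=> t1
  t1 = (rec X. a.(X + 0 + b.X)) + 0 + b.(rec X. a.(X + 0 + b.X)) :: =a=> t1, =b=> t0
Trace ⟨b⟩ through P, begin at {s0}:
  [1] b ⇒ {s1}
  — P admits the full trace.
Trace ⟨b⟩ through Q, begin at {t0}:
  [1] b ⇒ ∅  — Q cannot continue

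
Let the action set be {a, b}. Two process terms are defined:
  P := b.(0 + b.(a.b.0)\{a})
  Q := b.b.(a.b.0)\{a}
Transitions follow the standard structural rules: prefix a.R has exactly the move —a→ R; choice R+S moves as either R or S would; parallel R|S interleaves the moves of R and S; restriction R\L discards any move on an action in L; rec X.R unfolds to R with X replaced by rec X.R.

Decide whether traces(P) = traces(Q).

traces(P) = traces(Q)

Reachable graph of P (3 states):
  p0 = b.(0 + b.(a.b.0)\{a}) has moves ··b··> p1
  p1 = 0 + b.(a.b.0)\{a} has moves ··b··> p2
  p2 = (a.b.0)\{a} has moves stopped
Reachable graph of Q (3 states):
  q0 = b.b.(a.b.0)\{a} has moves ··b··> q1
  q1 = b.(a.b.0)\{a} has moves ··b··> q2
  q2 = (a.b.0)\{a} has moves stopped
Coarsest stable partition (strong bisimilarity classes):
  B0 = {p0, q0}
  B1 = {p1, q1}
  B2 = {p2, q2}
p0 ∈ B0, q0 ∈ B0 → same block
Bisimilar ⇒ trace-equivalent.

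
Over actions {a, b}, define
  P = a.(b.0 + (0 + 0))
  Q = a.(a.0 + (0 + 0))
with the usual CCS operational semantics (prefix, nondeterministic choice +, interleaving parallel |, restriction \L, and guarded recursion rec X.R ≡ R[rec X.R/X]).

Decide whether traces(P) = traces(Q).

traces(P) ≠ traces(Q) — witness ⟨ab⟩

Reachable graph of P (3 states):
  s0 = a.(b.0 + (0 + 0)) :: =a=> s1
  s1 = b.0 + (0 + 0) :: =b=> s2
  s2 = 0 :: ·
Reachable graph of Q (3 states):
  t0 = a.(a.0 + (0 + 0)) :: =a=> t1
  t1 = a.0 + (0 + 0) :: =a=> t2
  t2 = 0 :: ·
Trace ⟨ab⟩ through P, begin at {s0}:
  step 1 (a): {s1}
  step 2 (b): {s2}
  P completes σ.
Trace ⟨ab⟩ through Q, begin at {t0}:
  step 1 (a): {t1}
  step 2 (b): ∅  — Q cannot continue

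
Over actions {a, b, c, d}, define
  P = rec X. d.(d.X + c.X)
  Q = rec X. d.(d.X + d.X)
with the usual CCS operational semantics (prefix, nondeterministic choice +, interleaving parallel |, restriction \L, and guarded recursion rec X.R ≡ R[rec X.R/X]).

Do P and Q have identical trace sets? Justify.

traces(P) ≠ traces(Q) — witness ⟨dc⟩

LTS(P): 2 reachable states
  s0 = rec X. d.(d.X + c.X) → ··d··> s1
  s1 = d.(rec X. d.(d.X + c.X)) + c.(rec X. d.(d.X + c.X)) → ··c··> s0, ··d··> s0
LTS(Q): 2 reachable states
  t0 = rec X. d.(d.X + d.X) → ··d··> t1
  t1 = d.(rec X. d.(d.X + d.X)) + d.(rec X. d.(d.X + d.X)) → ··d··> t0
Executing dc from P (initial set {s0}):
  [1] d ⇒ {s1}
  [2] c ⇒ {s0}
  ✓ P
Executing dc from Q (initial set {t0}):
  [1] d ⇒ {t1}
  [2] c ⇒ no successor for Q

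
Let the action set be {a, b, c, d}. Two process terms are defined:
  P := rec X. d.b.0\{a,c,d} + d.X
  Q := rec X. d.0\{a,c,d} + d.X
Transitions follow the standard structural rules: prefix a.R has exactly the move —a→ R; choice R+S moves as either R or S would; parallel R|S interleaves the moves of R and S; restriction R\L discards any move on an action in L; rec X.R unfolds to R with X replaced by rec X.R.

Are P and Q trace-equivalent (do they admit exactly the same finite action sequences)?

traces(P) ≠ traces(Q) — witness ⟨db⟩

LTS(P): 3 reachable states
  u0 = rec X. d.b.0\{a,c,d} + d.X ⊢ --d--▸ u0, --d--▸ u1
  u1 = b.0\{a,c,d} ⊢ --b--▸ u2
  u2 = 0\{a,c,d} ⊢ deadlocked
LTS(Q): 2 reachable states
  v0 = rec X. d.0\{a,c,d} + d.X ⊢ --d--▸ v0, --d--▸ v1
  v1 = 0\{a,c,d} ⊢ deadlocked
Trace ⟨db⟩ through P, begin at {u0}:
  step 1 (d): {u0, u1}
  step 2 (b): {u2}
  P completes σ.
Trace ⟨db⟩ through Q, begin at {v0}:
  step 1 (d): {v0, v1}
  step 2 (b): no successor for Q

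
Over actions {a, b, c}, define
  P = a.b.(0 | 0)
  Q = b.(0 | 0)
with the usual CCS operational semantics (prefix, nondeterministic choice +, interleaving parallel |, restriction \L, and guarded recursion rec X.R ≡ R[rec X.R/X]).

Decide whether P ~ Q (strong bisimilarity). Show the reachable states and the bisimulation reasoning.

not bisimilar

P's transition system — 3 states:
  m0 = a.b.(0 | 0) → =a=> m1
  m1 = b.(0 | 0) → =b=> m2
  m2 = 0 | 0 → ∅
Q's transition system — 2 states:
  n0 = b.(0 | 0) → =b=> n1
  n1 = 0 | 0 → ∅
Coarsest stable partition (strong bisimilarity classes):
  B0 = {m0}
  B1 = {m1, n0}
  B2 = {m2, n1}
m0 ∈ B0, n0 ∈ B1 → different blocks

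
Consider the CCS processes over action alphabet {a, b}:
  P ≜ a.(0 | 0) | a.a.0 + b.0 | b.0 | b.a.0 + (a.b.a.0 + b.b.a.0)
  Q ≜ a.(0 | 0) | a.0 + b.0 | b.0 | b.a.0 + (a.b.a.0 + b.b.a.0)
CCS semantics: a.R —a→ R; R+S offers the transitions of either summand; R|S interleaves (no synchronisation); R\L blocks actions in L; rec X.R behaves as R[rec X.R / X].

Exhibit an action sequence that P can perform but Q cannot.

Reachable graph of P (18 states):
  p0 = a.(0 | 0) | a.a.0 + b.0 | b.0 | b.a.0 + (a.b.a.0 + b.b.a.0) ⊢ ··a··> p1, ··a··> p2, ··a··> p3, ··b··> p3, ··b··> p4, ··b··> p5, ··b··> p6
  p1 = 0 | 0 | a.a.0 ⊢ ··a··> p7
  p2 = a.(0 | 0) | a.0 ⊢ ··a··> p7, ··a··> p8
  p3 = b.a.0 ⊢ ··b··> p9
  p4 = 0 | b.0 | b.a.0 ⊢ ··b··> p10, ··b··> p11
  p5 = b.0 | 0 | b.a.0 ⊢ ··b··> p10, ··b··> p12
  p6 = b.0 | b.0 | a.0 ⊢ ··a··> p13, ··b··> p11, ··b··> p12
  p7 = 0 | 0 | a.0 ⊢ ··a··> p14
  p8 = a.(0 | 0) | 0 ⊢ ··a··> p14
  p9 = a.0 ⊢ ··a··> p15
  p10 = 0 | 0 | b.a.0 ⊢ ··b··> p7
  p11 = 0 | b.0 | a.0 ⊢ ··a··> p16, ··b··> p7
  p12 = b.0 | 0 | a.0 ⊢ ··a··> p17, ··b··> p7
  p13 = b.0 | b.0 | 0 ⊢ ··b··> p16, ··b··> p17
  p14 = 0 | 0 | 0 ⊢ ∅
  p15 = 0 ⊢ ∅
  p16 = 0 | b.0 | 0 ⊢ ··b··> p14
  p17 = b.0 | 0 | 0 ⊢ ··b··> p14
Reachable graph of Q (16 states):
  q0 = a.(0 | 0) | a.0 + b.0 | b.0 | b.a.0 + (a.b.a.0 + b.b.a.0) ⊢ ··a··> q1, ··a··> q2, ··a··> q3, ··b··> q3, ··b··> q4, ··b··> q5, ··b··> q6
  q1 = 0 | 0 | a.0 ⊢ ··a··> q7
  q2 = a.(0 | 0) | 0 ⊢ ··a··> q7
  q3 = b.a.0 ⊢ ··b··> q8
  q4 = 0 | b.0 | b.a.0 ⊢ ··b··> q10, ··b··> q9
  q5 = b.0 | 0 | b.a.0 ⊢ ··b··> q11, ··b··> q9
  q6 = b.0 | b.0 | a.0 ⊢ ··a··> q12, ··b··> q10, ··b··> q11
  q7 = 0 | 0 | 0 ⊢ ∅
  q8 = a.0 ⊢ ··a··> q13
  q9 = 0 | 0 | b.a.0 ⊢ ··b··> q1
  q10 = 0 | b.0 | a.0 ⊢ ··a··> q14, ··b··> q1
  q11 = b.0 | 0 | a.0 ⊢ ··a··> q15, ··b··> q1
  q12 = b.0 | b.0 | 0 ⊢ ··b··> q14, ··b··> q15
  q13 = 0 ⊢ ∅
  q14 = 0 | b.0 | 0 ⊢ ··b··> q7
  q15 = b.0 | 0 | 0 ⊢ ··b··> q7
Trace ⟨aaa⟩ through P, begin at {p0}:
  after a @ step 1: {p1, p2, p3}
  after a @ step 2: {p7, p8}
  after a @ step 3: {p14}
  — P admits the full trace.
Trace ⟨aaa⟩ through Q, begin at {q0}:
  after a @ step 1: {q1, q2, q3}
  after a @ step 2: {q7}
  after a @ step 3: ∅ (Q stuck)

aaa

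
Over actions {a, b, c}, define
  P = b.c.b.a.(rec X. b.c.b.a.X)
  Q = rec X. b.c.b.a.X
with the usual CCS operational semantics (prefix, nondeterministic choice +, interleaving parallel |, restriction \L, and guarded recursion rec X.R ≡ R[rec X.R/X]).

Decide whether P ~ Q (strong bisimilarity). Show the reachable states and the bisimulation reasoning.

P's transition system — 5 states:
  m0 = b.c.b.a.(rec X. b.c.b.a.X) has moves —b→ m1
  m1 = c.b.a.(rec X. b.c.b.a.X) has moves —c→ m2
  m2 = b.a.(rec X. b.c.b.a.X) has moves —b→ m3
  m3 = a.(rec X. b.c.b.a.X) has moves —a→ m4
  m4 = rec X. b.c.b.a.X has moves —b→ m1
Q's transition system — 4 states:
  n0 = rec X. b.c.b.a.X has moves —b→ n1
  n1 = c.b.a.(rec X. b.c.b.a.X) has moves —c→ n2
  n2 = b.a.(rec X. b.c.b.a.X) has moves —b→ n3
  n3 = a.(rec X. b.c.b.a.X) has moves —a→ n0
Bisimilarity quotient blocks:
  B0 = {m0, m4, n0}
  B1 = {m1, n1}
  B2 = {m2, n2}
  B3 = {m3, n3}
m0 ∈ B0, n0 ∈ B0 → same block

P ~ Q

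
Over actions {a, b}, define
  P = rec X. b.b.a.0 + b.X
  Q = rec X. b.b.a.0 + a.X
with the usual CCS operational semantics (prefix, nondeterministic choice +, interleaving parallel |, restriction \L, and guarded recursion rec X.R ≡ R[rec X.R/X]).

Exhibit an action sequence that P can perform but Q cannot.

Reachable graph of P (4 states):
  p0 = rec X. b.b.a.0 + b.X :: -b-> p0, -b-> p1
  p1 = b.a.0 :: -b-> p2
  p2 = a.0 :: -a-> p3
  p3 = 0 :: ·
Reachable graph of Q (4 states):
  q0 = rec X. b.b.a.0 + a.X :: -a-> q0, -b-> q1
  q1 = b.a.0 :: -b-> q2
  q2 = a.0 :: -a-> q3
  q3 = 0 :: ·
Executing bbb from P (initial set {p0}):
  [1] b ⇒ {p0, p1}
  [2] b ⇒ {p0, p1, p2}
  [3] b ⇒ {p0, p1, p2}
  — P admits the full trace.
Executing bbb from Q (initial set {q0}):
  [1] b ⇒ {q1}
  [2] b ⇒ {q2}
  [3] b ⇒ ∅ (Q stuck)

bbb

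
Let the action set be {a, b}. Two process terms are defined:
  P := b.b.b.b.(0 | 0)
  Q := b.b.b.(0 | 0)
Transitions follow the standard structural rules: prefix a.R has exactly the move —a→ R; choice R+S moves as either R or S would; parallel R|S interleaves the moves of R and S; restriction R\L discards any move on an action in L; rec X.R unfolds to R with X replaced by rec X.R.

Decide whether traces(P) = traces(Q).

traces(P) ≠ traces(Q) — witness ⟨bbbb⟩

P's transition system — 5 states:
  u0 = b.b.b.b.(0 | 0) → =b=> u1
  u1 = b.b.b.(0 | 0) → =b=> u2
  u2 = b.b.(0 | 0) → =b=> u3
  u3 = b.(0 | 0) → =b=> u4
  u4 = 0 | 0 → deadlocked
Q's transition system — 4 states:
  v0 = b.b.b.(0 | 0) → =b=> v1
  v1 = b.b.(0 | 0) → =b=> v2
  v2 = b.(0 | 0) → =b=> v3
  v3 = 0 | 0 → deadlocked
Trace ⟨bbbb⟩ through P, begin at {u0}:
  after b @ step 1: {u1}
  after b @ step 2: {u2}
  after b @ step 3: {u3}
  after b @ step 4: {u4}
  ✓ P
Trace ⟨bbbb⟩ through Q, begin at {v0}:
  after b @ step 1: {v1}
  after b @ step 2: {v2}
  after b @ step 3: {v3}
  after b @ step 4: ∅  — Q cannot continue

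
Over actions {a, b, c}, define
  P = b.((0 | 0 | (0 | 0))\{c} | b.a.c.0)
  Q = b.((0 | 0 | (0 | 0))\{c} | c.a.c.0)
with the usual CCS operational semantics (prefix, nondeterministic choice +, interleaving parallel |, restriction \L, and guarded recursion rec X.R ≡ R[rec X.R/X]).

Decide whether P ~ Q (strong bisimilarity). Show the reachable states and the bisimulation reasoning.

not bisimilar

LTS(P): 5 reachable states
  m0 = b.((0 | 0 | (0 | 0))\{c} | b.a.c.0) ⊢ -b-> m1
  m1 = (0 | 0 | (0 | 0))\{c} | b.a.c.0 ⊢ -b-> m2
  m2 = (0 | 0 | (0 | 0))\{c} | a.c.0 ⊢ -a-> m3
  m3 = (0 | 0 | (0 | 0))\{c} | c.0 ⊢ -c-> m4
  m4 = (0 | 0 | (0 | 0))\{c} | 0 ⊢ ∅
LTS(Q): 5 reachable states
  n0 = b.((0 | 0 | (0 | 0))\{c} | c.a.c.0) ⊢ -b-> n1
  n1 = (0 | 0 | (0 | 0))\{c} | c.a.c.0 ⊢ -c-> n2
  n2 = (0 | 0 | (0 | 0))\{c} | a.c.0 ⊢ -a-> n3
  n3 = (0 | 0 | (0 | 0))\{c} | c.0 ⊢ -c-> n4
  n4 = (0 | 0 | (0 | 0))\{c} | 0 ⊢ ∅
Bisimilarity quotient blocks:
  B0 = {m0}
  B1 = {m1}
  B2 = {m2, n2}
  B3 = {m3, n3}
  B4 = {m4, n4}
  B5 = {n0}
  B6 = {n1}
m0 ∈ B0, n0 ∈ B5 → different blocks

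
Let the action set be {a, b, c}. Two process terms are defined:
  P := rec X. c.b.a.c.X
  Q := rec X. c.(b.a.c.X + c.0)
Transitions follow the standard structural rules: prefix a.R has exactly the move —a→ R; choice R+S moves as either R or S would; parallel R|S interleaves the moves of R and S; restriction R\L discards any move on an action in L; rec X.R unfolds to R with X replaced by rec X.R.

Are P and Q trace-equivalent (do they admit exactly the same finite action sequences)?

trace-distinct — witness ⟨cc⟩

LTS(P): 4 reachable states
  m0 = rec X. c.b.a.c.X :: ··c··> m1
  m1 = b.a.c.(rec X. c.b.a.c.X) :: ··b··> m2
  m2 = a.c.(rec X. c.b.a.c.X) :: ··a··> m3
  m3 = c.(rec X. c.b.a.c.X) :: ··c··> m0
LTS(Q): 5 reachable states
  n0 = rec X. c.(b.a.c.X + c.0) :: ··c··> n1
  n1 = b.a.c.(rec X. c.(b.a.c.X + c.0)) + c.0 :: ··b··> n2, ··c··> n3
  n2 = a.c.(rec X. c.(b.a.c.X + c.0)) :: ··a··> n4
  n3 = 0 :: (no moves)
  n4 = c.(rec X. c.(b.a.c.X + c.0)) :: ··c··> n0
Run σ = ⟨cc⟩ on Q: start {n0}
  step 1 (c): {n1}
  step 2 (c): {n3}
  — Q admits the full trace.
Run σ = ⟨cc⟩ on P: start {m0}
  step 1 (c): {m1}
  step 2 (c): ∅  — P cannot continue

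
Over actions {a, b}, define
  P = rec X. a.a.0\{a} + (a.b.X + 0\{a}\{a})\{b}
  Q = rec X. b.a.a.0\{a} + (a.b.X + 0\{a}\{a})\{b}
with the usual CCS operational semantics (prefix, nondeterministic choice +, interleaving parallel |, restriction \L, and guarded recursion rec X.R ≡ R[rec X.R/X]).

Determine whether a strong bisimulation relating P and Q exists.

LTS(P): 4 reachable states
  m0 = rec X. a.a.0\{a} + (a.b.X + 0\{a}\{a})\{b} :: --a--▸ m1, --a--▸ m2
  m1 = (b.(rec X. a.a.0\{a} + (a.b.X + 0\{a}\{a})\{b}))\{b} :: stopped
  m2 = a.0\{a} :: --a--▸ m3
  m3 = 0\{a} :: stopped
LTS(Q): 5 reachable states
  n0 = rec X. b.a.a.0\{a} + (a.b.X + 0\{a}\{a})\{b} :: --a--▸ n1, --b--▸ n2
  n1 = (b.(rec X. b.a.a.0\{a} + (a.b.X + 0\{a}\{a})\{b}))\{b} :: stopped
  n2 = a.a.0\{a} :: --a--▸ n3
  n3 = a.0\{a} :: --a--▸ n4
  n4 = 0\{a} :: stopped
Partition-refinement fixed point:
  B0 = {m0}
  B1 = {m1, m3, n1, n4}
  B2 = {m2, n3}
  B3 = {n0}
  B4 = {n2}
m0 ∈ B0, n0 ∈ B3 → different blocks

not bisimilar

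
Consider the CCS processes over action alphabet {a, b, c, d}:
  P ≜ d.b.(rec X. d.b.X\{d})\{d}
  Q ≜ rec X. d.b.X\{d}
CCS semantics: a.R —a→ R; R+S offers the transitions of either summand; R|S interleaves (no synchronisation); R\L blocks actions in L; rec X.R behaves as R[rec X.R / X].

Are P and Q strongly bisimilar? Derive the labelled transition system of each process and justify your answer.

P's transition system — 3 states:
  u0 = d.b.(rec X. d.b.X\{d})\{d} :: —d→ u1
  u1 = b.(rec X. d.b.X\{d})\{d} :: —b→ u2
  u2 = (rec X. d.b.X\{d})\{d} :: ·
Q's transition system — 3 states:
  v0 = rec X. d.b.X\{d} :: —d→ v1
  v1 = b.(rec X. d.b.X\{d})\{d} :: —b→ v2
  v2 = (rec X. d.b.X\{d})\{d} :: ·
Partition-refinement fixed point:
  B0 = {u0, v0}
  B1 = {u1, v1}
  B2 = {u2, v2}
u0 ∈ B0, v0 ∈ B0 → same block

bisimilar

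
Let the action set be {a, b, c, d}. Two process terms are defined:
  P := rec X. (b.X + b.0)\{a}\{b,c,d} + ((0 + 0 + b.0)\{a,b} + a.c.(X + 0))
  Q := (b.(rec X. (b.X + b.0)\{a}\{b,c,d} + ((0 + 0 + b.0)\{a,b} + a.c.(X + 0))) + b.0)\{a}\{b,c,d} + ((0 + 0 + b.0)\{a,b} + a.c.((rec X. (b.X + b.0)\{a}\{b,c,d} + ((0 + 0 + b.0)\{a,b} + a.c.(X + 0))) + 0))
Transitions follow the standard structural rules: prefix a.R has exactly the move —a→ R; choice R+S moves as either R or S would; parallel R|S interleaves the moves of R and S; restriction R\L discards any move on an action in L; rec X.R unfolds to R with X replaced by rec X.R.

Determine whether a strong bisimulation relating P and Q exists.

bisimilar

P's transition system — 3 states:
  s0 = rec X. (b.X + b.0)\{a}\{b,c,d} + ((0 + 0 + b.0)\{a,b} + a.c.(X + 0)) → =a=> s1
  s1 = c.((rec X. (b.X + b.0)\{a}\{b,c,d} + ((0 + 0 + b.0)\{a,b} + a.c.(X + 0))) + 0) → =c=> s2
  s2 = (rec X. (b.X + b.0)\{a}\{b,c,d} + ((0 + 0 + b.0)\{a,b} + a.c.(X + 0))) + 0 → =a=> s1
Q's transition system — 3 states:
  t0 = (b.(rec X. (b.X + b.0)\{a}\{b,c,d} + ((0 + 0 + b.0)\{a,b} + a.c.(X + 0))) + b.0)\{a}\{b,c,d} + ((0 + 0 + b.0)\{a,b} + a.c.((rec X. (b.X + b.0)\{a}\{b,c,d} + ((0 + 0 + b.0)\{a,b} + a.c.(X + 0))) + 0)) → =a=> t1
  t1 = c.((rec X. (b.X + b.0)\{a}\{b,c,d} + ((0 + 0 + b.0)\{a,b} + a.c.(X + 0))) + 0) → =c=> t2
  t2 = (rec X. (b.X + b.0)\{a}\{b,c,d} + ((0 + 0 + b.0)\{a,b} + a.c.(X + 0))) + 0 → =a=> t1
Partition-refinement fixed point:
  B0 = {s0, s2, t0, t2}
  B1 = {s1, t1}
s0 ∈ B0, t0 ∈ B0 → same block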